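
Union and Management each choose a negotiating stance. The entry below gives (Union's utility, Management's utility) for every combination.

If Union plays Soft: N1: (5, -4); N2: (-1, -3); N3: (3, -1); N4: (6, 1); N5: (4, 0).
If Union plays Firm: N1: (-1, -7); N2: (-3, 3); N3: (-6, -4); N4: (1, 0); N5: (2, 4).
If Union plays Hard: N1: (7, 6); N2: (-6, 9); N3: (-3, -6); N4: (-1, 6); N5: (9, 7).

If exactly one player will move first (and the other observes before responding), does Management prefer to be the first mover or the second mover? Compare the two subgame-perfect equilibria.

If Union leads: Management's best replies are Soft→N4, Firm→N5, Hard→N2; Union's induced payoffs 6, 2, -6; outcome (Soft, N4), payoffs (6, 1).
If Management leads: Union's best replies are N1→Hard, N2→Soft, N3→Soft, N4→Soft, N5→Hard; Management's induced payoffs 6, -3, -1, 1, 7; outcome (Hard, N5), payoffs (9, 7).
Management gets 7 moving first and 1 moving second, so Management prefers to move first.

first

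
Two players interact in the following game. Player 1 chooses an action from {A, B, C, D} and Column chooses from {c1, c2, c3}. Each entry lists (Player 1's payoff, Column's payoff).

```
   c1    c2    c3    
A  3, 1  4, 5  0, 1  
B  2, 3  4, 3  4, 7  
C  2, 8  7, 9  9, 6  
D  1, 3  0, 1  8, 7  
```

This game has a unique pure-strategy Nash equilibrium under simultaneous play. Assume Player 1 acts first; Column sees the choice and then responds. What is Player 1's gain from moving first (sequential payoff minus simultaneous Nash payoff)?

Solve by backward induction (Player 1 leads).
- A: Column compares 1, 5, 1 and picks c2; Player 1 would get 4.
- B: Column compares 3, 3, 7 and picks c3; Player 1 would get 4.
- C: Column compares 8, 9, 6 and picks c2; Player 1 would get 7.
- D: Column compares 3, 1, 7 and picks c3; Player 1 would get 8.
Player 1's induced payoffs are 4, 4, 7, 8, so Player 1 commits to D. Subgame-perfect outcome: (D, c3) with payoffs (8, 7).
Under simultaneous play:
Player 1's best replies: c1→A; c2→C; c3→C.
Column's best replies: A→c2; B→c3; C→c2; D→c3.
Only (C, c2) has each player best-responding; Nash payoffs (7, 9).
Player 1's commitment gain: 8 − 7 = 1.

1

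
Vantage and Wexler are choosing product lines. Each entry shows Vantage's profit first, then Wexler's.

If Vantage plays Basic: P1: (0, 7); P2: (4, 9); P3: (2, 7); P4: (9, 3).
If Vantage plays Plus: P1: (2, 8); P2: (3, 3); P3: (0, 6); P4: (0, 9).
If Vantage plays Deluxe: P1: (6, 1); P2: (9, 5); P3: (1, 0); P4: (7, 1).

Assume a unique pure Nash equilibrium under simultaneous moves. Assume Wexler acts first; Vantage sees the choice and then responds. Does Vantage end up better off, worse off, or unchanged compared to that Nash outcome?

worse off

Work backward from Vantage's decision.
- P1 → Vantage plays Deluxe (best of 0, 2, 6); Wexler gets 1.
- P2 → Vantage plays Deluxe (best of 4, 3, 9); Wexler gets 5.
- P3 → Vantage plays Basic (best of 2, 0, 1); Wexler gets 7.
- P4 → Vantage plays Basic (best of 9, 0, 7); Wexler gets 3.
Wexler's induced payoffs are 1, 5, 7, 3, so Wexler commits to P3. Subgame-perfect outcome: (Basic, P3) with payoffs (2, 7).
For the simultaneous game, intersect best replies.
Vantage's best replies: P1→Deluxe; P2→Deluxe; P3→Basic; P4→Basic.
Wexler's best replies: Basic→P2; Plus→P4; Deluxe→P2.
Only (Deluxe, P2) has each player best-responding; Nash payoffs (9, 5).
Vantage earns 2 sequentially versus 9 at the Nash outcome: worse off.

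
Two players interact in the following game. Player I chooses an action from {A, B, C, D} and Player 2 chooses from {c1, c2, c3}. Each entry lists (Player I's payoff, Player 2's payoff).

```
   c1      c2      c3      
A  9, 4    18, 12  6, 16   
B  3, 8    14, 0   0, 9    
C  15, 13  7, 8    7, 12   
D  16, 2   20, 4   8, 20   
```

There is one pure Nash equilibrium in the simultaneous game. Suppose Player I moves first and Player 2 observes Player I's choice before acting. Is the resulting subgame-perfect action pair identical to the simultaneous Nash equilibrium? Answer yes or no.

no

Player 2 best-responds to each possible Player I move:
- A: Player 2 compares 4, 12, 16 and picks c3; Player I would get 6.
- B: Player 2 compares 8, 0, 9 and picks c3; Player I would get 0.
- C: Player 2 compares 13, 8, 12 and picks c1; Player I would get 15.
- D: Player 2 compares 2, 4, 20 and picks c3; Player I would get 8.
Among 6, 0, 15, 8, the best is 15 at C. Subgame-perfect outcome: (C, c1) with payoffs (15, 13).
For the simultaneous game, intersect best replies.
Player I's best replies: c1→D; c2→D; c3→D.
Player 2's best replies: A→c3; B→c3; C→c1; D→c3.
Only (D, c3) has each player best-responding; Nash payoffs (8, 20).
Sequential outcome (C, c1) differs from the Nash profile (D, c3).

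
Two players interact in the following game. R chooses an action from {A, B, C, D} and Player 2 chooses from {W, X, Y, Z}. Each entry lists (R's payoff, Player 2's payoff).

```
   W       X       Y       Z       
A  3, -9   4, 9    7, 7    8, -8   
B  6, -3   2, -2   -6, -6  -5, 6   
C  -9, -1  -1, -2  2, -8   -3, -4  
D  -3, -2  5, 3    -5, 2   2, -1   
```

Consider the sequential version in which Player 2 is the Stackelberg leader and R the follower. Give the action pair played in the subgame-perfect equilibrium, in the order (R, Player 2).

(A, Y)

R best-responds to each possible Player 2 move:
- W → R plays B (best of 3, 6, -9, -3); Player 2 gets -3.
- X → R plays D (best of 4, 2, -1, 5); Player 2 gets 3.
- Y → R plays A (best of 7, -6, 2, -5); Player 2 gets 7.
- Z → R plays A (best of 8, -5, -3, 2); Player 2 gets -8.
Player 2's induced payoffs are -3, 3, 7, -8, so Player 2 commits to Y. Subgame-perfect outcome: (A, Y) with payoffs (7, 7).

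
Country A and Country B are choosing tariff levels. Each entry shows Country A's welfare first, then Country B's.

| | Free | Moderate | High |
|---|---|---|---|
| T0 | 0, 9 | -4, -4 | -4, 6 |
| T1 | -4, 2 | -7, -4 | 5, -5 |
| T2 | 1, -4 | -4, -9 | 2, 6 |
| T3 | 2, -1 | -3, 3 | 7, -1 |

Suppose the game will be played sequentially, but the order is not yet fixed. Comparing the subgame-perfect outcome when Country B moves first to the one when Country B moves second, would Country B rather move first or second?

second

If Country A leads: Country B's best replies are T0→Free, T1→Free, T2→High, T3→Moderate; Country A's induced payoffs 0, -4, 2, -3; outcome (T2, High), payoffs (2, 6).
If Country B leads: Country A's best replies are Free→T3, Moderate→T3, High→T3; Country B's induced payoffs -1, 3, -1; outcome (T3, Moderate), payoffs (-3, 3).
Country B gets 3 moving first and 6 moving second, so Country B prefers to move second.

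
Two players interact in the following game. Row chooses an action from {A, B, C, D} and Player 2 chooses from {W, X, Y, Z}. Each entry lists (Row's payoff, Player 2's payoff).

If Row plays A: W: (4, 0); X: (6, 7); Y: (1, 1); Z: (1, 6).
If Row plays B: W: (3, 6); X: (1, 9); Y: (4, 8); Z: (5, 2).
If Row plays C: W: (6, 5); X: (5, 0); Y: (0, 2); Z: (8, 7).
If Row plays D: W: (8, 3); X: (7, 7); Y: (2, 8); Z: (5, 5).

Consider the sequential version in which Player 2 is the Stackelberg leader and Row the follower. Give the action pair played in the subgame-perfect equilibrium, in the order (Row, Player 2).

(B, Y)

Backward induction with Player 2 moving first.
- W: BR = D, leader payoff 3.
- X: BR = D, leader payoff 7.
- Y: BR = B, leader payoff 8.
- Z: BR = C, leader payoff 7.
Among 3, 7, 8, 7, the best is 8 at Y. Subgame-perfect outcome: (B, Y) with payoffs (4, 8).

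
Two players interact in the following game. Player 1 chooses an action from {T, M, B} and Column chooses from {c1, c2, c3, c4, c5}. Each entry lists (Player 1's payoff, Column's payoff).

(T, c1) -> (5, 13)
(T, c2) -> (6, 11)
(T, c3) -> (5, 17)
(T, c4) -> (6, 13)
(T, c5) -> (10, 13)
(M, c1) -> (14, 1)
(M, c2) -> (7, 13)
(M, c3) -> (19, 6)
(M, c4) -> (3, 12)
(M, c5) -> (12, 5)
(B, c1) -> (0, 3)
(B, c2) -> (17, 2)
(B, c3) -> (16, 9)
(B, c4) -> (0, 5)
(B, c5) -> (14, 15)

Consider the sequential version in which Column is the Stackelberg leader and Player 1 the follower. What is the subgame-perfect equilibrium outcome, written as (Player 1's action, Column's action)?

(B, c5)

Work backward from Player 1's decision.
- c1: Player 1 compares 5, 14, 0 and picks M; Column would get 1.
- c2: Player 1 compares 6, 7, 17 and picks B; Column would get 2.
- c3: Player 1 compares 5, 19, 16 and picks M; Column would get 6.
- c4: Player 1 compares 6, 3, 0 and picks T; Column would get 13.
- c5: Player 1 compares 10, 12, 14 and picks B; Column would get 15.
Among 1, 2, 6, 13, 15, the best is 15 at c5. Subgame-perfect outcome: (B, c5) with payoffs (14, 15).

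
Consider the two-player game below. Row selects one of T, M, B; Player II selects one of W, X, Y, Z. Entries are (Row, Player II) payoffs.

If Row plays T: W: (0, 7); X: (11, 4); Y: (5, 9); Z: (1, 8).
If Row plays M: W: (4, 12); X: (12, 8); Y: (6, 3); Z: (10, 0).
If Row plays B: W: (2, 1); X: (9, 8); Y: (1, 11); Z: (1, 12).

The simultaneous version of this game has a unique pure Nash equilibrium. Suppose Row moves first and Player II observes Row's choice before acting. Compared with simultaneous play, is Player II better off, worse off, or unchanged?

worse off

Backward induction with Row moving first.
- T: Player II compares 7, 4, 9, 8 and picks Y; Row would get 5.
- M: Player II compares 12, 8, 3, 0 and picks W; Row would get 4.
- B: Player II compares 1, 8, 11, 12 and picks Z; Row would get 1.
Row's induced payoffs are 5, 4, 1, so Row commits to T. Subgame-perfect outcome: (T, Y) with payoffs (5, 9).
Under simultaneous play:
Row's best replies: W→M; X→M; Y→M; Z→M.
Player II's best replies: T→Y; M→W; B→Z.
Only (M, W) has each player best-responding; Nash payoffs (4, 12).
Player II earns 9 sequentially versus 12 at the Nash outcome: worse off.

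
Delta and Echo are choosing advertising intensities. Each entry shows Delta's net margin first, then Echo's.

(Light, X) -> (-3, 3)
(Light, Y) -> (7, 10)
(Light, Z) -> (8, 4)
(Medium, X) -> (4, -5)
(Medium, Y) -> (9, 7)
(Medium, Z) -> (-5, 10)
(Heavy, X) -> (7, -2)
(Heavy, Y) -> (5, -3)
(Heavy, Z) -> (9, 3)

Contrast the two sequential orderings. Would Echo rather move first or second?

first

If Delta leads: Echo's best replies are Light→Y, Medium→Z, Heavy→Z; Delta's induced payoffs 7, -5, 9; outcome (Heavy, Z), payoffs (9, 3).
If Echo leads: Delta's best replies are X→Heavy, Y→Medium, Z→Heavy; Echo's induced payoffs -2, 7, 3; outcome (Medium, Y), payoffs (9, 7).
Echo gets 7 moving first and 3 moving second, so Echo prefers to move first.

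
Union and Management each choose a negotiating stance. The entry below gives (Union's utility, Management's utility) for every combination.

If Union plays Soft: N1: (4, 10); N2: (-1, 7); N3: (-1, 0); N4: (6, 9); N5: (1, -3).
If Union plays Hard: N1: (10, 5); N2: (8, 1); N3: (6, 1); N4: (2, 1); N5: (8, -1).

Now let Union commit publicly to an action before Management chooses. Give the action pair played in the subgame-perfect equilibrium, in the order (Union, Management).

(Hard, N1)

Solve by backward induction (Union leads).
- Soft: Management compares 10, 7, 0, 9, -3 and picks N1; Union would get 4.
- Hard: Management compares 5, 1, 1, 1, -1 and picks N1; Union would get 10.
Maximizing over 4, 10, Union chooses Hard. Subgame-perfect outcome: (Hard, N1) with payoffs (10, 5).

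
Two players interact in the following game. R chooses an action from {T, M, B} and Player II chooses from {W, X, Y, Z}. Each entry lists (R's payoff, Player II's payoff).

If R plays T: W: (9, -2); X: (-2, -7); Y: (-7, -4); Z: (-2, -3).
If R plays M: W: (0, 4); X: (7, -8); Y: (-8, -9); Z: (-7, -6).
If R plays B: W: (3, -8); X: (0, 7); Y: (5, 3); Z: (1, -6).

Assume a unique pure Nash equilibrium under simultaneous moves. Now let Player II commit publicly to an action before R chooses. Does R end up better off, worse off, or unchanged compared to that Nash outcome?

Solve by backward induction (Player II leads).
- W → R plays T (best of 9, 0, 3); Player II gets -2.
- X → R plays M (best of -2, 7, 0); Player II gets -8.
- Y → R plays B (best of -7, -8, 5); Player II gets 3.
- Z → R plays B (best of -2, -7, 1); Player II gets -6.
Player II's induced payoffs are -2, -8, 3, -6, so Player II commits to Y. Subgame-perfect outcome: (B, Y) with payoffs (5, 3).
For the simultaneous game, intersect best replies.
R's best replies: W→T; X→M; Y→B; Z→B.
Player II's best replies: T→W; M→W; B→X.
The unique mutual best reply is (T, W), giving (9, -2).
R earns 5 sequentially versus 9 at the Nash outcome: worse off.

worse off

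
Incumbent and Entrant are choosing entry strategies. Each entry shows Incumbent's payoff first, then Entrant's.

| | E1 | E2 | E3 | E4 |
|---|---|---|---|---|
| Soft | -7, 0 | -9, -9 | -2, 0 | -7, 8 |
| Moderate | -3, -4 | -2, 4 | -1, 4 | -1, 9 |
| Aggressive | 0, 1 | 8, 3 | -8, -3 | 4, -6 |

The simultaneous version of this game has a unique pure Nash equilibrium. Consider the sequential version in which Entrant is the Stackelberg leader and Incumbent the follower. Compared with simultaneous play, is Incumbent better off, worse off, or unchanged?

worse off

Work backward from Incumbent's decision.
- E1 → Incumbent plays Aggressive (best of -7, -3, 0); Entrant gets 1.
- E2 → Incumbent plays Aggressive (best of -9, -2, 8); Entrant gets 3.
- E3 → Incumbent plays Moderate (best of -2, -1, -8); Entrant gets 4.
- E4 → Incumbent plays Aggressive (best of -7, -1, 4); Entrant gets -6.
Among 1, 3, 4, -6, the best is 4 at E3. Subgame-perfect outcome: (Moderate, E3) with payoffs (-1, 4).
Now find the simultaneous Nash equilibrium.
Incumbent's best replies: E1→Aggressive; E2→Aggressive; E3→Moderate; E4→Aggressive.
Entrant's best replies: Soft→E4; Moderate→E4; Aggressive→E2.
The unique mutual best reply is (Aggressive, E2), giving (8, 3).
Incumbent earns -1 sequentially versus 8 at the Nash outcome: worse off.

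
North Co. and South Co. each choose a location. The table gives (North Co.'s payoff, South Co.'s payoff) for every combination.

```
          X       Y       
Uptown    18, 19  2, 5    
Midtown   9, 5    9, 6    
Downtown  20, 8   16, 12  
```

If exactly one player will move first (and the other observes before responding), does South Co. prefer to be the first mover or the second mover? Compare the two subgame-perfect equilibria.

second

If North Co. leads: South Co.'s best replies are Uptown→X, Midtown→Y, Downtown→Y; North Co.'s induced payoffs 18, 9, 16; outcome (Uptown, X), payoffs (18, 19).
If South Co. leads: North Co.'s best replies are X→Downtown, Y→Downtown; South Co.'s induced payoffs 8, 12; outcome (Downtown, Y), payoffs (16, 12).
South Co. gets 12 moving first and 19 moving second, so South Co. prefers to move second.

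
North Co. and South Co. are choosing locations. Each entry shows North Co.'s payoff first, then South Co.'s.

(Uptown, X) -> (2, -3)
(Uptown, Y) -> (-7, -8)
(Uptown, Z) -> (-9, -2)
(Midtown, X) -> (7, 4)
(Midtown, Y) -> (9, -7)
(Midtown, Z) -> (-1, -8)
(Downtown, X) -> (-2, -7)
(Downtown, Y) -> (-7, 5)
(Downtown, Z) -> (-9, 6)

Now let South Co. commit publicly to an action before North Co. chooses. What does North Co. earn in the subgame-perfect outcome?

North Co. best-responds to each possible South Co. move:
- X: BR = Midtown, leader payoff 4.
- Y: BR = Midtown, leader payoff -7.
- Z: BR = Midtown, leader payoff -8.
South Co.'s induced payoffs are 4, -7, -8, so South Co. commits to X. Subgame-perfect outcome: (Midtown, X) with payoffs (7, 4).

7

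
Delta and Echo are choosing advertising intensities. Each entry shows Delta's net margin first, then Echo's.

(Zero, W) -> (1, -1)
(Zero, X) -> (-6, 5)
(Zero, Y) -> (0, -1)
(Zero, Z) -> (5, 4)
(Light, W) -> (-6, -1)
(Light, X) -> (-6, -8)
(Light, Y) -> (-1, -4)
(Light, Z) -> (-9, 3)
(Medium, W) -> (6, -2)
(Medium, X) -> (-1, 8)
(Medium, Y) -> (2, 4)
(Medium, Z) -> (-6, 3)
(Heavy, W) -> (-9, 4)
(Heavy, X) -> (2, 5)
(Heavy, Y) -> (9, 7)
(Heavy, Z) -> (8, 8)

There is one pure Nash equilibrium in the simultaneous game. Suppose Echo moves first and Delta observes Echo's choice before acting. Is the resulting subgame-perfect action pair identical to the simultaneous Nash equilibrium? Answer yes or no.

yes

Backward induction with Echo moving first.
- W: BR = Medium, leader payoff -2.
- X: BR = Heavy, leader payoff 5.
- Y: BR = Heavy, leader payoff 7.
- Z: BR = Heavy, leader payoff 8.
Maximizing over -2, 5, 7, 8, Echo chooses Z. Subgame-perfect outcome: (Heavy, Z) with payoffs (8, 8).
Now find the simultaneous Nash equilibrium.
Delta's best replies: W→Medium; X→Heavy; Y→Heavy; Z→Heavy.
Echo's best replies: Zero→X; Light→Z; Medium→X; Heavy→Z.
The unique mutual best reply is (Heavy, Z), giving (8, 8).
Sequential outcome (Heavy, Z) coincides with the Nash profile (Heavy, Z).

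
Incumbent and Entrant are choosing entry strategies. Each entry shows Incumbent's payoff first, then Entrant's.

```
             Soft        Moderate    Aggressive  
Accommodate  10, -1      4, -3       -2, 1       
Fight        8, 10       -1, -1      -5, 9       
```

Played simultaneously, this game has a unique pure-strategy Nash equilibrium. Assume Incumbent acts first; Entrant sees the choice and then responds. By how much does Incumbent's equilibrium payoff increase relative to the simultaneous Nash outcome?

10

Work backward from Entrant's decision.
- Accommodate: Entrant compares -1, -3, 1 and picks Aggressive; Incumbent would get -2.
- Fight: Entrant compares 10, -1, 9 and picks Soft; Incumbent would get 8.
Incumbent's induced payoffs are -2, 8, so Incumbent commits to Fight. Subgame-perfect outcome: (Fight, Soft) with payoffs (8, 10).
Under simultaneous play:
Incumbent's best replies: Soft→Accommodate; Moderate→Accommodate; Aggressive→Accommodate.
Entrant's best replies: Accommodate→Aggressive; Fight→Soft.
The unique mutual best reply is (Accommodate, Aggressive), giving (-2, 1).
Incumbent's commitment gain: 8 − -2 = 10.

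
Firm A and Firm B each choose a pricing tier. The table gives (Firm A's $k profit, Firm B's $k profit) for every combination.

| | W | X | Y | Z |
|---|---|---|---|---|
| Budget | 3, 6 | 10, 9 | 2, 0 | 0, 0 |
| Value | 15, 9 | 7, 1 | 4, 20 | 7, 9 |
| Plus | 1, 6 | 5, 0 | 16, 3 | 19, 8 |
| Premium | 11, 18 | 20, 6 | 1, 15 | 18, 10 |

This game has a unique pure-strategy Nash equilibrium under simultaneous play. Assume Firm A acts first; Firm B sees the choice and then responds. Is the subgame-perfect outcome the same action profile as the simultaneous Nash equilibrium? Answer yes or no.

Work backward from Firm B's decision.
- Budget → Firm B plays X (best of 6, 9, 0, 0); Firm A gets 10.
- Value → Firm B plays Y (best of 9, 1, 20, 9); Firm A gets 4.
- Plus → Firm B plays Z (best of 6, 0, 3, 8); Firm A gets 19.
- Premium → Firm B plays W (best of 18, 6, 15, 10); Firm A gets 11.
Among 10, 4, 19, 11, the best is 19 at Plus. Subgame-perfect outcome: (Plus, Z) with payoffs (19, 8).
Now find the simultaneous Nash equilibrium.
Firm A's best replies: W→Value; X→Premium; Y→Plus; Z→Plus.
Firm B's best replies: Budget→X; Value→Y; Plus→Z; Premium→W.
Only (Plus, Z) has each player best-responding; Nash payoffs (19, 8).
Sequential outcome (Plus, Z) coincides with the Nash profile (Plus, Z).

yes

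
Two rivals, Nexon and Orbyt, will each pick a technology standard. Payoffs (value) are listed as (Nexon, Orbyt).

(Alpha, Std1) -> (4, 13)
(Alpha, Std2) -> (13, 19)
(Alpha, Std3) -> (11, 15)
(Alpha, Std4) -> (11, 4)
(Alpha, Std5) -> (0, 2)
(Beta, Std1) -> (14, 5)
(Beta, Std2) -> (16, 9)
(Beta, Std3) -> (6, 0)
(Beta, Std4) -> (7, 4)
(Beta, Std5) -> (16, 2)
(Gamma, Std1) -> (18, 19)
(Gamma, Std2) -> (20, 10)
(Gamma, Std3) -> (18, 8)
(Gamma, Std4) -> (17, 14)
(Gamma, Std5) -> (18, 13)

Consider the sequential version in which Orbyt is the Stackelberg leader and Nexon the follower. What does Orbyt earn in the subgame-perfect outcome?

Nexon best-responds to each possible Orbyt move:
- Std1 → Nexon plays Gamma (best of 4, 14, 18); Orbyt gets 19.
- Std2 → Nexon plays Gamma (best of 13, 16, 20); Orbyt gets 10.
- Std3 → Nexon plays Gamma (best of 11, 6, 18); Orbyt gets 8.
- Std4 → Nexon plays Gamma (best of 11, 7, 17); Orbyt gets 14.
- Std5 → Nexon plays Gamma (best of 0, 16, 18); Orbyt gets 13.
Orbyt's induced payoffs are 19, 10, 8, 14, 13, so Orbyt commits to Std1. Subgame-perfect outcome: (Gamma, Std1) with payoffs (18, 19).

19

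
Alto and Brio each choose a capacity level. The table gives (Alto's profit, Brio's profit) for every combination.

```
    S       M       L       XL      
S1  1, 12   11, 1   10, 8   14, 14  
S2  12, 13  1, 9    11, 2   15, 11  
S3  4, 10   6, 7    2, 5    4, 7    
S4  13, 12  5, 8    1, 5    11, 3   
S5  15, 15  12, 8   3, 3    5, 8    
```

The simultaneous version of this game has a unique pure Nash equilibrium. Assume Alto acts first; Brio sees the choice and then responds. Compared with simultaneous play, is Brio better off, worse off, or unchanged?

unchanged

Brio best-responds to each possible Alto move:
- S1: Brio compares 12, 1, 8, 14 and picks XL; Alto would get 14.
- S2: Brio compares 13, 9, 2, 11 and picks S; Alto would get 12.
- S3: Brio compares 10, 7, 5, 7 and picks S; Alto would get 4.
- S4: Brio compares 12, 8, 5, 3 and picks S; Alto would get 13.
- S5: Brio compares 15, 8, 3, 8 and picks S; Alto would get 15.
Maximizing over 14, 12, 4, 13, 15, Alto chooses S5. Subgame-perfect outcome: (S5, S) with payoffs (15, 15).
Under simultaneous play:
Alto's best replies: S→S5; M→S5; L→S2; XL→S2.
Brio's best replies: S1→XL; S2→S; S3→S; S4→S; S5→S.
Only (S5, S) has each player best-responding; Nash payoffs (15, 15).
Brio earns 15 sequentially versus 15 at the Nash outcome: unchanged.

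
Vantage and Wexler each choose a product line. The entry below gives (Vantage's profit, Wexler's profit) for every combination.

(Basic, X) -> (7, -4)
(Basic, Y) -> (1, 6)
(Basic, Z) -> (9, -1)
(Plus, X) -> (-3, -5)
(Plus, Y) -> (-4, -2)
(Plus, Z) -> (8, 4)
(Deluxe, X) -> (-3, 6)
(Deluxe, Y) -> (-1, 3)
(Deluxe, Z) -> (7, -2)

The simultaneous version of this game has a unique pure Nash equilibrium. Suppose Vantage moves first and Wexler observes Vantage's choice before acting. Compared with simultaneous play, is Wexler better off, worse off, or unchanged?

Backward induction with Vantage moving first.
- Basic: BR = Y, leader payoff 1.
- Plus: BR = Z, leader payoff 8.
- Deluxe: BR = X, leader payoff -3.
Vantage's induced payoffs are 1, 8, -3, so Vantage commits to Plus. Subgame-perfect outcome: (Plus, Z) with payoffs (8, 4).
For the simultaneous game, intersect best replies.
Vantage's best replies: X→Basic; Y→Basic; Z→Basic.
Wexler's best replies: Basic→Y; Plus→Z; Deluxe→X.
The unique mutual best reply is (Basic, Y), giving (1, 6).
Wexler earns 4 sequentially versus 6 at the Nash outcome: worse off.

worse off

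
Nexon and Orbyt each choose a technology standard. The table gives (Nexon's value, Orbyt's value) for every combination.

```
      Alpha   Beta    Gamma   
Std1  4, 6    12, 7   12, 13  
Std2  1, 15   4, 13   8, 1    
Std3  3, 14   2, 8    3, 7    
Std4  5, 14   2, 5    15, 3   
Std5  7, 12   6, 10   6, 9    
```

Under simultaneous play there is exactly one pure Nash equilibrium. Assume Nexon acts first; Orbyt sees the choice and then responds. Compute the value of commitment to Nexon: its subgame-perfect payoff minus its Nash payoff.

5

Solve by backward induction (Nexon leads).
- Std1 → Orbyt plays Gamma (best of 6, 7, 13); Nexon gets 12.
- Std2 → Orbyt plays Alpha (best of 15, 13, 1); Nexon gets 1.
- Std3 → Orbyt plays Alpha (best of 14, 8, 7); Nexon gets 3.
- Std4 → Orbyt plays Alpha (best of 14, 5, 3); Nexon gets 5.
- Std5 → Orbyt plays Alpha (best of 12, 10, 9); Nexon gets 7.
Maximizing over 12, 1, 3, 5, 7, Nexon chooses Std1. Subgame-perfect outcome: (Std1, Gamma) with payoffs (12, 13).
Under simultaneous play:
Nexon's best replies: Alpha→Std5; Beta→Std1; Gamma→Std4.
Orbyt's best replies: Std1→Gamma; Std2→Alpha; Std3→Alpha; Std4→Alpha; Std5→Alpha.
Only (Std5, Alpha) has each player best-responding; Nash payoffs (7, 12).
Nexon's commitment gain: 12 − 7 = 5.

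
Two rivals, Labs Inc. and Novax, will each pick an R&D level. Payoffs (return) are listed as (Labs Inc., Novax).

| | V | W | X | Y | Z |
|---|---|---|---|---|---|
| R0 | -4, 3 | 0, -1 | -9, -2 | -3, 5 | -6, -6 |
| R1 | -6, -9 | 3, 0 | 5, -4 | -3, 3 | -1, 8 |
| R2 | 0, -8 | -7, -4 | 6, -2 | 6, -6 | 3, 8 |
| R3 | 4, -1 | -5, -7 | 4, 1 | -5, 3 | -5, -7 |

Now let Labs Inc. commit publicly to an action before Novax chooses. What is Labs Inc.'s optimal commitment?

R2

Novax best-responds to each possible Labs Inc. move:
- R0: Novax compares 3, -1, -2, 5, -6 and picks Y; Labs Inc. would get -3.
- R1: Novax compares -9, 0, -4, 3, 8 and picks Z; Labs Inc. would get -1.
- R2: Novax compares -8, -4, -2, -6, 8 and picks Z; Labs Inc. would get 3.
- R3: Novax compares -1, -7, 1, 3, -7 and picks Y; Labs Inc. would get -5.
Among -3, -1, 3, -5, the best is 3 at R2. Subgame-perfect outcome: (R2, Z) with payoffs (3, 8).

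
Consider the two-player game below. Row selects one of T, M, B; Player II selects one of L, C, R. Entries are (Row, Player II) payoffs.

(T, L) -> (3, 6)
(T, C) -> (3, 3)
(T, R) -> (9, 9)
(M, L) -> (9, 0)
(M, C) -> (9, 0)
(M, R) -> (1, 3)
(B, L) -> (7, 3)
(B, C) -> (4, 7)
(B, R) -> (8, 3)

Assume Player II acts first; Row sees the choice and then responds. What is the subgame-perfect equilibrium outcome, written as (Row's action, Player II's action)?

(T, R)

Backward induction with Player II moving first.
- L → Row plays M (best of 3, 9, 7); Player II gets 0.
- C → Row plays M (best of 3, 9, 4); Player II gets 0.
- R → Row plays T (best of 9, 1, 8); Player II gets 9.
Among 0, 0, 9, the best is 9 at R. Subgame-perfect outcome: (T, R) with payoffs (9, 9).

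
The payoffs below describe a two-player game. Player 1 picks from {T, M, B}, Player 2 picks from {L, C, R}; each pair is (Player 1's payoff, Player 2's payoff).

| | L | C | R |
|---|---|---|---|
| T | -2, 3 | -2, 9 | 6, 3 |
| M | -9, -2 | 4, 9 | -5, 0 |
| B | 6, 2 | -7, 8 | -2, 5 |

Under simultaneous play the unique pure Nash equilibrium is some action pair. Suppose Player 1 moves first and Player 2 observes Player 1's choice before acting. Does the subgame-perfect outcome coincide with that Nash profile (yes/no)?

yes

Work backward from Player 2's decision.
- T → Player 2 plays C (best of 3, 9, 3); Player 1 gets -2.
- M → Player 2 plays C (best of -2, 9, 0); Player 1 gets 4.
- B → Player 2 plays C (best of 2, 8, 5); Player 1 gets -7.
Player 1's induced payoffs are -2, 4, -7, so Player 1 commits to M. Subgame-perfect outcome: (M, C) with payoffs (4, 9).
For the simultaneous game, intersect best replies.
Player 1's best replies: L→B; C→M; R→T.
Player 2's best replies: T→C; M→C; B→C.
The unique mutual best reply is (M, C), giving (4, 9).
Sequential outcome (M, C) coincides with the Nash profile (M, C).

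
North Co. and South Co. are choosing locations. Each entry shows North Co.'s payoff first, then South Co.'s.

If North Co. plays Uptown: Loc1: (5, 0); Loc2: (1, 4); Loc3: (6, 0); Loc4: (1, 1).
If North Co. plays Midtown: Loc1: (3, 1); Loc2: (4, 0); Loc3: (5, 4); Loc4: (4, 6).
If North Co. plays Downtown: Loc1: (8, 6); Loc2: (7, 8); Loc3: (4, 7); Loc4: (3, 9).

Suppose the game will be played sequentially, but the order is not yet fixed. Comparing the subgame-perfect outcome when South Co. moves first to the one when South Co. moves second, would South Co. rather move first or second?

first

If North Co. leads: South Co.'s best replies are Uptown→Loc2, Midtown→Loc4, Downtown→Loc4; North Co.'s induced payoffs 1, 4, 3; outcome (Midtown, Loc4), payoffs (4, 6).
If South Co. leads: North Co.'s best replies are Loc1→Downtown, Loc2→Downtown, Loc3→Uptown, Loc4→Midtown; South Co.'s induced payoffs 6, 8, 0, 6; outcome (Downtown, Loc2), payoffs (7, 8).
South Co. gets 8 moving first and 6 moving second, so South Co. prefers to move first.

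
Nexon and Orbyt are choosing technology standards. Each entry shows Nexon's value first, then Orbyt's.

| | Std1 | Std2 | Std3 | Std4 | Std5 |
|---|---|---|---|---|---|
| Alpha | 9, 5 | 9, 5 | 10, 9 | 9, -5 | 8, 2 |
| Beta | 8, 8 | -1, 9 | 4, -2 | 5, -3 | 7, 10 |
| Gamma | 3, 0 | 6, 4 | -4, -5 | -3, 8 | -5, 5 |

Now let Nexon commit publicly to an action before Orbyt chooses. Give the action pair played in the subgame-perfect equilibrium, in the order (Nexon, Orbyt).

(Alpha, Std3)

Solve by backward induction (Nexon leads).
- Alpha: Orbyt compares 5, 5, 9, -5, 2 and picks Std3; Nexon would get 10.
- Beta: Orbyt compares 8, 9, -2, -3, 10 and picks Std5; Nexon would get 7.
- Gamma: Orbyt compares 0, 4, -5, 8, 5 and picks Std4; Nexon would get -3.
Among 10, 7, -3, the best is 10 at Alpha. Subgame-perfect outcome: (Alpha, Std3) with payoffs (10, 9).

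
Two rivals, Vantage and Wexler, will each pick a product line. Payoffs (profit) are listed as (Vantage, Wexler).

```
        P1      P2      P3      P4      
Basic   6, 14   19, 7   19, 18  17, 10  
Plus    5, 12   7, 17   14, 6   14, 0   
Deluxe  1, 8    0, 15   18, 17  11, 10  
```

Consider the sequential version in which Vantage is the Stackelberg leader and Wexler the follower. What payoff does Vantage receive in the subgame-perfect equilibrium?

19

Wexler best-responds to each possible Vantage move:
- Basic: BR = P3, leader payoff 19.
- Plus: BR = P2, leader payoff 7.
- Deluxe: BR = P3, leader payoff 18.
Maximizing over 19, 7, 18, Vantage chooses Basic. Subgame-perfect outcome: (Basic, P3) with payoffs (19, 18).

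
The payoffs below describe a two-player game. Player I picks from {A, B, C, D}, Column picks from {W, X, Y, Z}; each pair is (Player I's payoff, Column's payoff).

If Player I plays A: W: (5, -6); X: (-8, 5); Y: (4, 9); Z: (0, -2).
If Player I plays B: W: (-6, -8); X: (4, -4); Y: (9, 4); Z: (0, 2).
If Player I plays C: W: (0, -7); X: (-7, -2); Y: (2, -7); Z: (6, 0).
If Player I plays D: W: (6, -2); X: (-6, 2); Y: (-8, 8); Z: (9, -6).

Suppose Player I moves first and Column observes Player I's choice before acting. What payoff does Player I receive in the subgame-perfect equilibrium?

Backward induction with Player I moving first.
- A → Column plays Y (best of -6, 5, 9, -2); Player I gets 4.
- B → Column plays Y (best of -8, -4, 4, 2); Player I gets 9.
- C → Column plays Z (best of -7, -2, -7, 0); Player I gets 6.
- D → Column plays Y (best of -2, 2, 8, -6); Player I gets -8.
Among 4, 9, 6, -8, the best is 9 at B. Subgame-perfect outcome: (B, Y) with payoffs (9, 4).

9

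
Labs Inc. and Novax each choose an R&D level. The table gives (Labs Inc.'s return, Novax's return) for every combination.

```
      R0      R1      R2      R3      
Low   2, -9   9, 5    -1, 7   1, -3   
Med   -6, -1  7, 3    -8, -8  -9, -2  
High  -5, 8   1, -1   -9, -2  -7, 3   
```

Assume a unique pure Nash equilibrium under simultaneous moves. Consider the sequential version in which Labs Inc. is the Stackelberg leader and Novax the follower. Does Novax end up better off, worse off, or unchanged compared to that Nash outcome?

worse off

Backward induction with Labs Inc. moving first.
- Low: Novax compares -9, 5, 7, -3 and picks R2; Labs Inc. would get -1.
- Med: Novax compares -1, 3, -8, -2 and picks R1; Labs Inc. would get 7.
- High: Novax compares 8, -1, -2, 3 and picks R0; Labs Inc. would get -5.
Maximizing over -1, 7, -5, Labs Inc. chooses Med. Subgame-perfect outcome: (Med, R1) with payoffs (7, 3).
Under simultaneous play:
Labs Inc.'s best replies: R0→Low; R1→Low; R2→Low; R3→Low.
Novax's best replies: Low→R2; Med→R1; High→R0.
The unique mutual best reply is (Low, R2), giving (-1, 7).
Novax earns 3 sequentially versus 7 at the Nash outcome: worse off.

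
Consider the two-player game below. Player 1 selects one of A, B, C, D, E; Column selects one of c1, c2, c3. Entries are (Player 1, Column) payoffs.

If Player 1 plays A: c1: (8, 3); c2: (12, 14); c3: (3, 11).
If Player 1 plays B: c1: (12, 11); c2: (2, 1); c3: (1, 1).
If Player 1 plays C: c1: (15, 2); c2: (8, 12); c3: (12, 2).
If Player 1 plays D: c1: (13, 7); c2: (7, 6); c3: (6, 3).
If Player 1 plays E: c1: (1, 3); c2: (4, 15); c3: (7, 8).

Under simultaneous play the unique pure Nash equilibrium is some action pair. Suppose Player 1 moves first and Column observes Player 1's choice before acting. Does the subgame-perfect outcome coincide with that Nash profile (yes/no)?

no

Solve by backward induction (Player 1 leads).
- A: BR = c2, leader payoff 12.
- B: BR = c1, leader payoff 12.
- C: BR = c2, leader payoff 8.
- D: BR = c1, leader payoff 13.
- E: BR = c2, leader payoff 4.
Player 1's induced payoffs are 12, 12, 8, 13, 4, so Player 1 commits to D. Subgame-perfect outcome: (D, c1) with payoffs (13, 7).
For the simultaneous game, intersect best replies.
Player 1's best replies: c1→C; c2→A; c3→C.
Column's best replies: A→c2; B→c1; C→c2; D→c1; E→c2.
Only (A, c2) has each player best-responding; Nash payoffs (12, 14).
Sequential outcome (D, c1) differs from the Nash profile (A, c2).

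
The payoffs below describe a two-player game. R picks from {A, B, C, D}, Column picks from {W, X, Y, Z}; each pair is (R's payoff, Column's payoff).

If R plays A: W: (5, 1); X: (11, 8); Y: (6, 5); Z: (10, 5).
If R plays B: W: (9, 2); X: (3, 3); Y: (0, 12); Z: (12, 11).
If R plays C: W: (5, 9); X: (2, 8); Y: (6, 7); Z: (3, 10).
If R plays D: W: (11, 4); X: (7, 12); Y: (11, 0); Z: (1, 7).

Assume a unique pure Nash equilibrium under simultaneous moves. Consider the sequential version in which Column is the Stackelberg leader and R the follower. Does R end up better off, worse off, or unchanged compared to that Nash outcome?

Backward induction with Column moving first.
- W → R plays D (best of 5, 9, 5, 11); Column gets 4.
- X → R plays A (best of 11, 3, 2, 7); Column gets 8.
- Y → R plays D (best of 6, 0, 6, 11); Column gets 0.
- Z → R plays B (best of 10, 12, 3, 1); Column gets 11.
Maximizing over 4, 8, 0, 11, Column chooses Z. Subgame-perfect outcome: (B, Z) with payoffs (12, 11).
Now find the simultaneous Nash equilibrium.
R's best replies: W→D; X→A; Y→D; Z→B.
Column's best replies: A→X; B→Y; C→Z; D→X.
The unique mutual best reply is (A, X), giving (11, 8).
R earns 12 sequentially versus 11 at the Nash outcome: better off.

better off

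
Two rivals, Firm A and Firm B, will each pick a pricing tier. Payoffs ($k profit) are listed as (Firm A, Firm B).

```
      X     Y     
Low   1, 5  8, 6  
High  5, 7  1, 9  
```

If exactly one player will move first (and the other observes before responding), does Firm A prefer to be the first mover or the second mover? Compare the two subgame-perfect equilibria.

If Firm A leads: Firm B's best replies are Low→Y, High→Y; Firm A's induced payoffs 8, 1; outcome (Low, Y), payoffs (8, 6).
If Firm B leads: Firm A's best replies are X→High, Y→Low; Firm B's induced payoffs 7, 6; outcome (High, X), payoffs (5, 7).
Firm A gets 8 moving first and 5 moving second, so Firm A prefers to move first.

first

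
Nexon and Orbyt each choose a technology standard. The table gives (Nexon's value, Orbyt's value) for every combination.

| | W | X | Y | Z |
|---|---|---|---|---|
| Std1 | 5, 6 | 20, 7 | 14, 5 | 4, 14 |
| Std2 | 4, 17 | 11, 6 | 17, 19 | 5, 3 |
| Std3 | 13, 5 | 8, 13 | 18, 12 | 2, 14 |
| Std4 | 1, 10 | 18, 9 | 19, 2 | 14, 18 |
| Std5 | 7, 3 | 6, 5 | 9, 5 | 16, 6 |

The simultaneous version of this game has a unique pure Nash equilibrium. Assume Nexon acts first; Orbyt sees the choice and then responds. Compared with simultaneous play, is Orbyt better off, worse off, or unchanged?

better off

Solve by backward induction (Nexon leads).
- Std1: BR = Z, leader payoff 4.
- Std2: BR = Y, leader payoff 17.
- Std3: BR = Z, leader payoff 2.
- Std4: BR = Z, leader payoff 14.
- Std5: BR = Z, leader payoff 16.
Among 4, 17, 2, 14, 16, the best is 17 at Std2. Subgame-perfect outcome: (Std2, Y) with payoffs (17, 19).
Now find the simultaneous Nash equilibrium.
Nexon's best replies: W→Std3; X→Std1; Y→Std4; Z→Std5.
Orbyt's best replies: Std1→Z; Std2→Y; Std3→Z; Std4→Z; Std5→Z.
The unique mutual best reply is (Std5, Z), giving (16, 6).
Orbyt earns 19 sequentially versus 6 at the Nash outcome: better off.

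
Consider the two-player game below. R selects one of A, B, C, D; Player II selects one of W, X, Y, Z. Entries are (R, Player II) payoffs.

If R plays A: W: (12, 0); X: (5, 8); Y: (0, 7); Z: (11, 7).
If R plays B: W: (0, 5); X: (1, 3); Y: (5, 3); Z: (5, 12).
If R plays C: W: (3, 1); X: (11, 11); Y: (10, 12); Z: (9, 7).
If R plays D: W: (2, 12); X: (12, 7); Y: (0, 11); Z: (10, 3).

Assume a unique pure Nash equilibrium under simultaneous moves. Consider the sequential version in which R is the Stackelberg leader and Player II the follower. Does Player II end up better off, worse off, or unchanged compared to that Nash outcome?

unchanged

Player II best-responds to each possible R move:
- A: BR = X, leader payoff 5.
- B: BR = Z, leader payoff 5.
- C: BR = Y, leader payoff 10.
- D: BR = W, leader payoff 2.
R's induced payoffs are 5, 5, 10, 2, so R commits to C. Subgame-perfect outcome: (C, Y) with payoffs (10, 12).
For the simultaneous game, intersect best replies.
R's best replies: W→A; X→D; Y→C; Z→A.
Player II's best replies: A→X; B→Z; C→Y; D→W.
Only (C, Y) has each player best-responding; Nash payoffs (10, 12).
Player II earns 12 sequentially versus 12 at the Nash outcome: unchanged.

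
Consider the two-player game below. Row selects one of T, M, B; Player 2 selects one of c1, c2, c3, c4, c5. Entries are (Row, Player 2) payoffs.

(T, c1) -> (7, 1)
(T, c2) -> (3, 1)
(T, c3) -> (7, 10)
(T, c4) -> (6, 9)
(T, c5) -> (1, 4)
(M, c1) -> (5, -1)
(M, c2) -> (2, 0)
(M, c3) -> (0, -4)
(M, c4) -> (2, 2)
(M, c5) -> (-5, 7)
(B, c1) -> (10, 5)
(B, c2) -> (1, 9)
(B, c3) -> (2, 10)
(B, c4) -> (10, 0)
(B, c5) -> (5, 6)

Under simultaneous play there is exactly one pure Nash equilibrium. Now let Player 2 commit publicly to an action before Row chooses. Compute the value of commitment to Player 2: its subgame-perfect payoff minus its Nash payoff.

Solve by backward induction (Player 2 leads).
- c1: Row compares 7, 5, 10 and picks B; Player 2 would get 5.
- c2: Row compares 3, 2, 1 and picks T; Player 2 would get 1.
- c3: Row compares 7, 0, 2 and picks T; Player 2 would get 10.
- c4: Row compares 6, 2, 10 and picks B; Player 2 would get 0.
- c5: Row compares 1, -5, 5 and picks B; Player 2 would get 6.
Player 2's induced payoffs are 5, 1, 10, 0, 6, so Player 2 commits to c3. Subgame-perfect outcome: (T, c3) with payoffs (7, 10).
Under simultaneous play:
Row's best replies: c1→B; c2→T; c3→T; c4→B; c5→B.
Player 2's best replies: T→c3; M→c5; B→c3.
Only (T, c3) has each player best-responding; Nash payoffs (7, 10).
Player 2's commitment gain: 10 − 10 = 0.

0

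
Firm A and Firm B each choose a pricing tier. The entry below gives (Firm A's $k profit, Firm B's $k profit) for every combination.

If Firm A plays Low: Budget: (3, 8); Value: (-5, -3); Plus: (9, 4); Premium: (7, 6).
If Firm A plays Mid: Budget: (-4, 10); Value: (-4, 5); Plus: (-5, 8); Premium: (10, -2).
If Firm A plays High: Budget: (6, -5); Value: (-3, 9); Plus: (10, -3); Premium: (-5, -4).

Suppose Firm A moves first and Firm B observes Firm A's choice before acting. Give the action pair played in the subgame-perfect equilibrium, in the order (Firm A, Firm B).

Firm B best-responds to each possible Firm A move:
- Low → Firm B plays Budget (best of 8, -3, 4, 6); Firm A gets 3.
- Mid → Firm B plays Budget (best of 10, 5, 8, -2); Firm A gets -4.
- High → Firm B plays Value (best of -5, 9, -3, -4); Firm A gets -3.
Maximizing over 3, -4, -3, Firm A chooses Low. Subgame-perfect outcome: (Low, Budget) with payoffs (3, 8).

(Low, Budget)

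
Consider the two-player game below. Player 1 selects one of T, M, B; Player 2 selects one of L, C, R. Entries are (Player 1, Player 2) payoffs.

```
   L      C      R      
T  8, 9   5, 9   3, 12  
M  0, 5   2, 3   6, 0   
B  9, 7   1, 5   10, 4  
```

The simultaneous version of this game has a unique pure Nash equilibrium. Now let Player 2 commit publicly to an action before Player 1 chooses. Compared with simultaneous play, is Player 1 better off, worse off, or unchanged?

worse off

Solve by backward induction (Player 2 leads).
- L → Player 1 plays B (best of 8, 0, 9); Player 2 gets 7.
- C → Player 1 plays T (best of 5, 2, 1); Player 2 gets 9.
- R → Player 1 plays B (best of 3, 6, 10); Player 2 gets 4.
Maximizing over 7, 9, 4, Player 2 chooses C. Subgame-perfect outcome: (T, C) with payoffs (5, 9).
For the simultaneous game, intersect best replies.
Player 1's best replies: L→B; C→T; R→B.
Player 2's best replies: T→R; M→L; B→L.
Only (B, L) has each player best-responding; Nash payoffs (9, 7).
Player 1 earns 5 sequentially versus 9 at the Nash outcome: worse off.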